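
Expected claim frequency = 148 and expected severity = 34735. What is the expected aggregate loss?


E[S] = E[N] * E[X]
= 148 * 34735
= 5.1408e+06


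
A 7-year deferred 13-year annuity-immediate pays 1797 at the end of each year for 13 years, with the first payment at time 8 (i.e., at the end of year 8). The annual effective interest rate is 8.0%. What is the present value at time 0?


PV at time 7 of the 13-year annuity-immediate:
a_n = 1797 * (1-(1+0.08)^(-13))/0.08 = 14203.0854
Discount back 7 years to time 0:
PV = 14203.0854 * (1+0.08)^(-7)
= 14203.0854 * 0.58349
= 8287.3639


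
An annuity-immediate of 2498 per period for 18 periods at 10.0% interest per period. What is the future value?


FV = PMT * ((1+i)^n - 1) / i
= 2498 * ((1.1)^18 - 1) / 0.1
= 2498 * (5.559917 - 1) / 0.1
= 113906.7345


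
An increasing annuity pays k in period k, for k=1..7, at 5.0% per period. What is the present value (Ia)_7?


(Ia)_n = sum_{k=1}^{n} k * v^k, v = 1/(1+i)
v = 0.952381
Sum computed term by term:
(Ia)_7 = 22.0185


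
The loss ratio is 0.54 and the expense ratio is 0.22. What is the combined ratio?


Combined ratio = loss ratio + expense ratio
= 0.54 + 0.22
= 0.76


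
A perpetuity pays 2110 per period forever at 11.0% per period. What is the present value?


PV = PMT / i
= 2110 / 0.11
= 19181.8182


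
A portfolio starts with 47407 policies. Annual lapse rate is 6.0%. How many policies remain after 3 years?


remaining = initial * (1 - lapse)^years
= 47407 * (1 - 0.06)^3
= 47407 * 0.830584
= 39375.4957


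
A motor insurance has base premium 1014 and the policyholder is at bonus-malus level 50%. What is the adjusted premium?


adjusted = base * BM_level / 100
= 1014 * 50 / 100
= 1014 * 0.5
= 507.0


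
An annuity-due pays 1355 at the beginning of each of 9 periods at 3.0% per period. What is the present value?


PV_due = PMT * (1-(1+i)^(-n))/i * (1+i)
PV_immediate = 10550.1776
PV_due = 10550.1776 * 1.03
= 10866.6829


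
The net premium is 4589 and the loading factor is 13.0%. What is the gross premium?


Gross = net * (1 + loading)
= 4589 * (1 + 0.13)
= 4589 * 1.13
= 5185.57


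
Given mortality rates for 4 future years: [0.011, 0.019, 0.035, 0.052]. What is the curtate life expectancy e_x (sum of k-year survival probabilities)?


e_x = sum_{k=1}^{n} k_p_x
k_p_x values:
  1_p_x = 0.989
  2_p_x = 0.970209
  3_p_x = 0.936252
  4_p_x = 0.887567
e_x = 3.783


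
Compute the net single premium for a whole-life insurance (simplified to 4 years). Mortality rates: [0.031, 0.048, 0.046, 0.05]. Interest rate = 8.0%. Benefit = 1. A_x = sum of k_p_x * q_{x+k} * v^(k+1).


v = 0.925926
Year 0: k_p_x=1.0, q=0.031, term=0.028704
Year 1: k_p_x=0.969, q=0.048, term=0.039877
Year 2: k_p_x=0.922488, q=0.046, term=0.033686
Year 3: k_p_x=0.880054, q=0.05, term=0.032343
A_x = 0.1346


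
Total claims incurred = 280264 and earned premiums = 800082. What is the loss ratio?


Loss ratio = claims / premiums
= 280264 / 800082
= 0.3503


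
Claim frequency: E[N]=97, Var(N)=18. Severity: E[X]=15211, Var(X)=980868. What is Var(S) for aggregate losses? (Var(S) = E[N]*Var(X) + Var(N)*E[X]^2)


Var(S) = E[N]*Var(X) + Var(N)*E[X]^2
= 97*980868 + 18*15211^2
= 95144196 + 4164741378
= 4.2599e+09


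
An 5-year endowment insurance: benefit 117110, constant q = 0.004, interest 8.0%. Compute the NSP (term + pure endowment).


Term component = 1856.5839
Pure endowment = 5_p_x * v^5 * benefit = 0.980159 * 0.680583 * 117110 = 78121.7378
NSP = 79978.3217


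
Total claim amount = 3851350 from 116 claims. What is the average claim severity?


severity = total / number
= 3851350 / 116
= 33201.2931


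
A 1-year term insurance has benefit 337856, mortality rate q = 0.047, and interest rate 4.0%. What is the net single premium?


NSP = benefit * q * v
v = 1/(1+i) = 0.961538
NSP = 337856 * 0.047 * 0.961538
= 15268.4923


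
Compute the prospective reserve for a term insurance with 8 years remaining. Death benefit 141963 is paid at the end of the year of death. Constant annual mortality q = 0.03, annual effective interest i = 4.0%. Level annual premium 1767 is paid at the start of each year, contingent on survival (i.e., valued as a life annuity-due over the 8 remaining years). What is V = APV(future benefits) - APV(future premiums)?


v = 1/(1+i) = 0.961538
APV(future benefits) per unit = sum_{k=0}^{7} k_p_x * q * v^(k+1) = 0.18314
APV(future benefits) = 141963 * 0.18314 = 25999.0878
Life annuity-due factor ä_{x:8} = sum_{k=0}^{7} k_p_x * v^k = 6.348849
APV(future premiums) = 1767 * 6.348849 = 11218.4169
V = 25999.0878 - 11218.4169
= 14780.6709


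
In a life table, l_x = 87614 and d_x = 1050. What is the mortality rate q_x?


q_x = d_x / l_x
= 1050 / 87614
= 0.012


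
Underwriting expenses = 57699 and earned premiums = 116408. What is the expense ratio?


Expense ratio = expenses / premiums
= 57699 / 116408
= 0.4957


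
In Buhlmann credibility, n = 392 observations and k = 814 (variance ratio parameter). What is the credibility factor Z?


Z = n / (n + k)
= 392 / (392 + 814)
= 392 / 1206
= 0.325


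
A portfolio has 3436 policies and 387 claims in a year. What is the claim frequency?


frequency = claims / policies
= 387 / 3436
= 0.1126


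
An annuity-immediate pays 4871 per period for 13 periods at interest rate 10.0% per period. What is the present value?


PV = PMT * (1 - (1+i)^(-n)) / i
= 4871 * (1 - (1+0.1)^(-13)) / 0.1
= 4871 * (1 - 0.289664) / 0.1
= 4871 * 7.103356
= 34600.4481


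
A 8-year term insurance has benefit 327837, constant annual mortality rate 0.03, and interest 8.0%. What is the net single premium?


NSP = benefit * sum_{k=0}^{n-1} k_p_x * q * v^(k+1)
With constant q=0.03, v=0.925926
Sum = 0.157246
NSP = 327837 * 0.157246
= 51550.9838


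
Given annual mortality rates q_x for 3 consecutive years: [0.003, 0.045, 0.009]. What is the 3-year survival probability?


p_k = 1 - q_k for each year
Survival = product of (1 - q_k)
= 0.997 * 0.955 * 0.991
= 0.9436


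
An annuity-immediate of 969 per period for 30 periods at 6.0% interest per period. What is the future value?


FV = PMT * ((1+i)^n - 1) / i
= 969 * ((1.06)^30 - 1) / 0.06
= 969 * (5.743491 - 1) / 0.06
= 76607.3824


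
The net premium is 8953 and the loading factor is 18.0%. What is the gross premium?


Gross = net * (1 + loading)
= 8953 * (1 + 0.18)
= 8953 * 1.18
= 10564.54


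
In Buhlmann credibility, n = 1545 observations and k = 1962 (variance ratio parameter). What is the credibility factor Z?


Z = n / (n + k)
= 1545 / (1545 + 1962)
= 1545 / 3507
= 0.4405


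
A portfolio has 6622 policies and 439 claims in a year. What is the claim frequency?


frequency = claims / policies
= 439 / 6622
= 0.0663


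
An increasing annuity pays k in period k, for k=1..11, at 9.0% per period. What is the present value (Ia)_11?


(Ia)_n = sum_{k=1}^{n} k * v^k, v = 1/(1+i)
v = 0.917431
Sum computed term by term:
(Ia)_11 = 35.0533


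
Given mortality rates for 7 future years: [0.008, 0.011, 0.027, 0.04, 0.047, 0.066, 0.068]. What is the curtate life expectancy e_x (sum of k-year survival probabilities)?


e_x = sum_{k=1}^{n} k_p_x
k_p_x values:
  1_p_x = 0.992
  2_p_x = 0.981088
  3_p_x = 0.954599
  4_p_x = 0.916415
  5_p_x = 0.873343
  6_p_x = 0.815703
  7_p_x = 0.760235
e_x = 6.2934


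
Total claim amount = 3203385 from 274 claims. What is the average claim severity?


severity = total / number
= 3203385 / 274
= 11691.1861


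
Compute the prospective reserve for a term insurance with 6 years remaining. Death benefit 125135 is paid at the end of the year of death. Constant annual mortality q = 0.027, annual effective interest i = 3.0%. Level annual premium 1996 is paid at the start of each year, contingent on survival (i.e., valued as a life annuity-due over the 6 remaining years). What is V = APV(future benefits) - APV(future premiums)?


v = 1/(1+i) = 0.970874
APV(future benefits) per unit = sum_{k=0}^{5} k_p_x * q * v^(k+1) = 0.137062
APV(future benefits) = 125135 * 0.137062 = 17151.2694
Life annuity-due factor ä_{x:6} = sum_{k=0}^{5} k_p_x * v^k = 5.228666
APV(future premiums) = 1996 * 5.228666 = 10436.4181
V = 17151.2694 - 10436.4181
= 6714.8513


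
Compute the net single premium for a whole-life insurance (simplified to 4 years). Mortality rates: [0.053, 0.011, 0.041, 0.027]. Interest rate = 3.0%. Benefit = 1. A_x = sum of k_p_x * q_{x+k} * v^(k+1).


v = 0.970874
Year 0: k_p_x=1.0, q=0.053, term=0.051456
Year 1: k_p_x=0.947, q=0.011, term=0.009819
Year 2: k_p_x=0.936583, q=0.041, term=0.035141
Year 3: k_p_x=0.898183, q=0.027, term=0.021547
A_x = 0.118


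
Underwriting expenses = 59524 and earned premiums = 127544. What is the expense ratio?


Expense ratio = expenses / premiums
= 59524 / 127544
= 0.4667


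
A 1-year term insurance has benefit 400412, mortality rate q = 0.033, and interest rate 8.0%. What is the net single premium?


NSP = benefit * q * v
v = 1/(1+i) = 0.925926
NSP = 400412 * 0.033 * 0.925926
= 12234.8111


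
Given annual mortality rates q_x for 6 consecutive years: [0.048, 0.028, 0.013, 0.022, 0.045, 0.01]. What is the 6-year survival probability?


p_k = 1 - q_k for each year
Survival = product of (1 - q_k)
= 0.952 * 0.972 * 0.987 * 0.978 * 0.955 * 0.99
= 0.8445


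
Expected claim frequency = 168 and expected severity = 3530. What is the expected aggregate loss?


E[S] = E[N] * E[X]
= 168 * 3530
= 593040


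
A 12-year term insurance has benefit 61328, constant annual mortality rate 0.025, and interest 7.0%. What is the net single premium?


NSP = benefit * sum_{k=0}^{n-1} k_p_x * q * v^(k+1)
With constant q=0.025, v=0.934579
Sum = 0.176926
NSP = 61328 * 0.176926
= 10850.5356


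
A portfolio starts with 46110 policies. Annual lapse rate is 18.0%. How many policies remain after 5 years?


remaining = initial * (1 - lapse)^years
= 46110 * (1 - 0.18)^5
= 46110 * 0.37074
= 17094.8142


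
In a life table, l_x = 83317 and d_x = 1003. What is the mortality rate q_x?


q_x = d_x / l_x
= 1003 / 83317
= 0.012


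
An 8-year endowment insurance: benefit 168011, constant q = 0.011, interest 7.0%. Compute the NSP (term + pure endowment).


Term component = 10661.5737
Pure endowment = 8_p_x * v^8 * benefit = 0.915314 * 0.582009 * 168011 = 89503.0486
NSP = 100164.6222


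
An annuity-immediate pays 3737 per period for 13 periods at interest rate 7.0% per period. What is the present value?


PV = PMT * (1 - (1+i)^(-n)) / i
= 3737 * (1 - (1+0.07)^(-13)) / 0.07
= 3737 * (1 - 0.414964) / 0.07
= 3737 * 8.357651
= 31232.5408


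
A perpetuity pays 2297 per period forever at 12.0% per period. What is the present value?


PV = PMT / i
= 2297 / 0.12
= 19141.6667


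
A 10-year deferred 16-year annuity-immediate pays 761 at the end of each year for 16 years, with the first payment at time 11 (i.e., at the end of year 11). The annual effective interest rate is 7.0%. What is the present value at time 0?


PV at time 10 of the 16-year annuity-immediate:
a_n = 761 * (1-(1+0.07)^(-16))/0.07 = 7188.8996
Discount back 10 years to time 0:
PV = 7188.8996 * (1+0.07)^(-10)
= 7188.8996 * 0.508349
= 3654.472


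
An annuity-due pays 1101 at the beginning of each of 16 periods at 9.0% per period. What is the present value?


PV_due = PMT * (1-(1+i)^(-n))/i * (1+i)
PV_immediate = 9152.1266
PV_due = 9152.1266 * 1.09
= 9975.818


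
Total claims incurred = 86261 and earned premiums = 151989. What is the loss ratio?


Loss ratio = claims / premiums
= 86261 / 151989
= 0.5675


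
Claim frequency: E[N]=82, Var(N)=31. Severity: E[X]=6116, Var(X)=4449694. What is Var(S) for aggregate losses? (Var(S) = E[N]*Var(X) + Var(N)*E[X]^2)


Var(S) = E[N]*Var(X) + Var(N)*E[X]^2
= 82*4449694 + 31*6116^2
= 364874908 + 1159569136
= 1.5244e+09


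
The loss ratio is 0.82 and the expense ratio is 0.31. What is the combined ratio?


Combined ratio = loss ratio + expense ratio
= 0.82 + 0.31
= 1.13


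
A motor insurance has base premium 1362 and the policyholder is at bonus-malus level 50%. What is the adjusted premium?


adjusted = base * BM_level / 100
= 1362 * 50 / 100
= 1362 * 0.5
= 681.0


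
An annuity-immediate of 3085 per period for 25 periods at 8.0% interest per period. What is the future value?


FV = PMT * ((1+i)^n - 1) / i
= 3085 * ((1.08)^25 - 1) / 0.08
= 3085 * (6.848475 - 1) / 0.08
= 225531.8248


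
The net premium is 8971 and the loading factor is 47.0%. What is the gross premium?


Gross = net * (1 + loading)
= 8971 * (1 + 0.47)
= 8971 * 1.47
= 13187.37


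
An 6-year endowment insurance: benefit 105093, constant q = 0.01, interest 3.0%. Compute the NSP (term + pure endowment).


Term component = 5557.4544
Pure endowment = 6_p_x * v^6 * benefit = 0.94148 * 0.837484 * 105093 = 82863.1825
NSP = 88420.6369


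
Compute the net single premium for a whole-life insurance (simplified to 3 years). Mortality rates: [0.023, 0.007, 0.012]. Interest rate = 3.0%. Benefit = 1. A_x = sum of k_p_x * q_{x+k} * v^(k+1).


v = 0.970874
Year 0: k_p_x=1.0, q=0.023, term=0.02233
Year 1: k_p_x=0.977, q=0.007, term=0.006446
Year 2: k_p_x=0.970161, q=0.012, term=0.010654
A_x = 0.0394


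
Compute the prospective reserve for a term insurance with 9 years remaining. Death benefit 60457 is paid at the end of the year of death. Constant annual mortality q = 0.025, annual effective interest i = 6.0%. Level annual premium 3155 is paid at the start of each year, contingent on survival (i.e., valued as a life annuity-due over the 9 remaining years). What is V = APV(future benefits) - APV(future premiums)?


v = 1/(1+i) = 0.943396
APV(future benefits) per unit = sum_{k=0}^{8} k_p_x * q * v^(k+1) = 0.155503
APV(future benefits) = 60457 * 0.155503 = 9401.2311
Life annuity-due factor ä_{x:9} = sum_{k=0}^{8} k_p_x * v^k = 6.593318
APV(future premiums) = 3155 * 6.593318 = 20801.9169
V = 9401.2311 - 20801.9169
= -11400.6858


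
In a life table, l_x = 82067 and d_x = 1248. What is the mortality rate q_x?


q_x = d_x / l_x
= 1248 / 82067
= 0.0152


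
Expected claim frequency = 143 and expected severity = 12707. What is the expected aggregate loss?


E[S] = E[N] * E[X]
= 143 * 12707
= 1.8171e+06


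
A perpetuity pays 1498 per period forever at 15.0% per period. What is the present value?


PV = PMT / i
= 1498 / 0.15
= 9986.6667


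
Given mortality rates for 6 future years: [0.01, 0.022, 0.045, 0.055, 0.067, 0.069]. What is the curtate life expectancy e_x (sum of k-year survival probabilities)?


e_x = sum_{k=1}^{n} k_p_x
k_p_x values:
  1_p_x = 0.99
  2_p_x = 0.96822
  3_p_x = 0.92465
  4_p_x = 0.873794
  5_p_x = 0.81525
  6_p_x = 0.758998
e_x = 5.3309


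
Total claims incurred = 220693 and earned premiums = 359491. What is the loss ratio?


Loss ratio = claims / premiums
= 220693 / 359491
= 0.6139


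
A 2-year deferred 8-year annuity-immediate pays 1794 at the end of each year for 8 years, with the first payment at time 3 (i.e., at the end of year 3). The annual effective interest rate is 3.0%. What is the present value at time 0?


PV at time 2 of the 8-year annuity-immediate:
a_n = 1794 * (1-(1+0.03)^(-8))/0.03 = 12593.3278
Discount back 2 years to time 0:
PV = 12593.3278 * (1+0.03)^(-2)
= 12593.3278 * 0.942596
= 11870.4193


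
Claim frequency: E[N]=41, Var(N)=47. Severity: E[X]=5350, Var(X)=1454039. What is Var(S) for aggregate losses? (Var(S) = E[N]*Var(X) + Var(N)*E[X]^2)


Var(S) = E[N]*Var(X) + Var(N)*E[X]^2
= 41*1454039 + 47*5350^2
= 59615599 + 1345257500
= 1.4049e+09


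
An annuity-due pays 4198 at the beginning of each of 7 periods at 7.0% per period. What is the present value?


PV_due = PMT * (1-(1+i)^(-n))/i * (1+i)
PV_immediate = 22624.2369
PV_due = 22624.2369 * 1.07
= 24207.9335


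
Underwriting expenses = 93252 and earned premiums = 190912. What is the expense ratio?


Expense ratio = expenses / premiums
= 93252 / 190912
= 0.4885


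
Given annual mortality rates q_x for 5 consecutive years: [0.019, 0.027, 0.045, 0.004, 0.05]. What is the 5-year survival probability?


p_k = 1 - q_k for each year
Survival = product of (1 - q_k)
= 0.981 * 0.973 * 0.955 * 0.996 * 0.95
= 0.8625


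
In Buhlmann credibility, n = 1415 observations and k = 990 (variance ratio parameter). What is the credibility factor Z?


Z = n / (n + k)
= 1415 / (1415 + 990)
= 1415 / 2405
= 0.5884


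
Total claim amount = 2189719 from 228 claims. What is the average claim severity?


severity = total / number
= 2189719 / 228
= 9604.0307


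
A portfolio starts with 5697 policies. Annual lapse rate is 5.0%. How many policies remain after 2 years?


remaining = initial * (1 - lapse)^years
= 5697 * (1 - 0.05)^2
= 5697 * 0.9025
= 5141.5425


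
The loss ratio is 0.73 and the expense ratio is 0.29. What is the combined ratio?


Combined ratio = loss ratio + expense ratio
= 0.73 + 0.29
= 1.02


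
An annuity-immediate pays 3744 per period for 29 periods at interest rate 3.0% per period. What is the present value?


PV = PMT * (1 - (1+i)^(-n)) / i
= 3744 * (1 - (1+0.03)^(-29)) / 0.03
= 3744 * (1 - 0.424346) / 0.03
= 3744 * 19.188455
= 71841.574


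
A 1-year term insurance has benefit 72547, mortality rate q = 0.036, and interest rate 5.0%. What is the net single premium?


NSP = benefit * q * v
v = 1/(1+i) = 0.952381
NSP = 72547 * 0.036 * 0.952381
= 2487.3257


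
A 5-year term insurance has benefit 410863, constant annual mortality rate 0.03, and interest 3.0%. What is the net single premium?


NSP = benefit * sum_{k=0}^{n-1} k_p_x * q * v^(k+1)
With constant q=0.03, v=0.970874
Sum = 0.129624
NSP = 410863 * 0.129624
= 53257.8053


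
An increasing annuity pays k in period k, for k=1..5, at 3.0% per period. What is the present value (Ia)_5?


(Ia)_n = sum_{k=1}^{n} k * v^k, v = 1/(1+i)
v = 0.970874
Sum computed term by term:
(Ia)_5 = 13.4685


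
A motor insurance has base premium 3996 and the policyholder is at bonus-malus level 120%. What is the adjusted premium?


adjusted = base * BM_level / 100
= 3996 * 120 / 100
= 3996 * 1.2
= 4795.2


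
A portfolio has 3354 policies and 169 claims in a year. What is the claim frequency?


frequency = claims / policies
= 169 / 3354
= 0.0504


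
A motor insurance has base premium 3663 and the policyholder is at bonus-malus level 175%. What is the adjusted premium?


adjusted = base * BM_level / 100
= 3663 * 175 / 100
= 3663 * 1.75
= 6410.25


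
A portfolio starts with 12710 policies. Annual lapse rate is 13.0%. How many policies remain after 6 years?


remaining = initial * (1 - lapse)^years
= 12710 * (1 - 0.13)^6
= 12710 * 0.433626
= 5511.389


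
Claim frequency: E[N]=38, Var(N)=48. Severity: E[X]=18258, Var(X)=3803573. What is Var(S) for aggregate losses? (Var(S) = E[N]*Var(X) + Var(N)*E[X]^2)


Var(S) = E[N]*Var(X) + Var(N)*E[X]^2
= 38*3803573 + 48*18258^2
= 144535774 + 16001019072
= 1.6146e+10


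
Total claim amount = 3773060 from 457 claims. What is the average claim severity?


severity = total / number
= 3773060 / 457
= 8256.1488


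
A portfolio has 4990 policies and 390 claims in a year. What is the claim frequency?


frequency = claims / policies
= 390 / 4990
= 0.0782


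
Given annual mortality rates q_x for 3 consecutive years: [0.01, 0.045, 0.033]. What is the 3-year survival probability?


p_k = 1 - q_k for each year
Survival = product of (1 - q_k)
= 0.99 * 0.955 * 0.967
= 0.9143


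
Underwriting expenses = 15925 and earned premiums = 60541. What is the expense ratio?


Expense ratio = expenses / premiums
= 15925 / 60541
= 0.263


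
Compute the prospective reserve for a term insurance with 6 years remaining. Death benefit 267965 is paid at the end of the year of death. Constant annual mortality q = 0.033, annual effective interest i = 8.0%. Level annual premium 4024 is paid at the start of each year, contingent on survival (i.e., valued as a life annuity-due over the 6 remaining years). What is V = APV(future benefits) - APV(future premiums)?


v = 1/(1+i) = 0.925926
APV(future benefits) per unit = sum_{k=0}^{5} k_p_x * q * v^(k+1) = 0.141565
APV(future benefits) = 267965 * 0.141565 = 37934.3967
Life annuity-due factor ä_{x:6} = sum_{k=0}^{5} k_p_x * v^k = 4.633028
APV(future premiums) = 4024 * 4.633028 = 18643.3047
V = 37934.3967 - 18643.3047
= 19291.0921


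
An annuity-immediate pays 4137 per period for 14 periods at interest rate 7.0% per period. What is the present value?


PV = PMT * (1 - (1+i)^(-n)) / i
= 4137 * (1 - (1+0.07)^(-14)) / 0.07
= 4137 * (1 - 0.387817) / 0.07
= 4137 * 8.745468
= 36180.0011


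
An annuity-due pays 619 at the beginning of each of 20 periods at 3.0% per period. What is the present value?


PV_due = PMT * (1-(1+i)^(-n))/i * (1+i)
PV_immediate = 9209.1569
PV_due = 9209.1569 * 1.03
= 9485.4316


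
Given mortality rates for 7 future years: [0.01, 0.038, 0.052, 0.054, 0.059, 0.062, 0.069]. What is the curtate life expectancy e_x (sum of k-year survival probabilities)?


e_x = sum_{k=1}^{n} k_p_x
k_p_x values:
  1_p_x = 0.99
  2_p_x = 0.95238
  3_p_x = 0.902856
  4_p_x = 0.854102
  5_p_x = 0.80371
  6_p_x = 0.75388
  7_p_x = 0.701862
e_x = 5.9588


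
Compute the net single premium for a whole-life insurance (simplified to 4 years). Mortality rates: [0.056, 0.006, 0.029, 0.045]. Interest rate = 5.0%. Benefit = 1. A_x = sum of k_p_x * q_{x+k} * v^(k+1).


v = 0.952381
Year 0: k_p_x=1.0, q=0.056, term=0.053333
Year 1: k_p_x=0.944, q=0.006, term=0.005137
Year 2: k_p_x=0.938336, q=0.029, term=0.023507
Year 3: k_p_x=0.911124, q=0.045, term=0.033731
A_x = 0.1157


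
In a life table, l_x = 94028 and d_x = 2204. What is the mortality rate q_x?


q_x = d_x / l_x
= 2204 / 94028
= 0.0234


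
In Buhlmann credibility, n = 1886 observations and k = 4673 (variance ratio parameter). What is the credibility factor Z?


Z = n / (n + k)
= 1886 / (1886 + 4673)
= 1886 / 6559
= 0.2875


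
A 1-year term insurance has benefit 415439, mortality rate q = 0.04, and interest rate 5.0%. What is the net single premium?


NSP = benefit * q * v
v = 1/(1+i) = 0.952381
NSP = 415439 * 0.04 * 0.952381
= 15826.2476


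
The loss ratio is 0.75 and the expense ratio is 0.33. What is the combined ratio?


Combined ratio = loss ratio + expense ratio
= 0.75 + 0.33
= 1.08


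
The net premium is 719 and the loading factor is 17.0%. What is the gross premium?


Gross = net * (1 + loading)
= 719 * (1 + 0.17)
= 719 * 1.17
= 841.23


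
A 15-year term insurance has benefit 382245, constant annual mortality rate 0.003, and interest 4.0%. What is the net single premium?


NSP = benefit * sum_{k=0}^{n-1} k_p_x * q * v^(k+1)
With constant q=0.003, v=0.961538
Sum = 0.032735
NSP = 382245 * 0.032735
= 12512.8639


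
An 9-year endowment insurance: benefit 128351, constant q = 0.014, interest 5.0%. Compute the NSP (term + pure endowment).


Term component = 12135.0361
Pure endowment = 9_p_x * v^9 * benefit = 0.88083 * 0.644609 * 128351 = 72876.5491
NSP = 85011.5852


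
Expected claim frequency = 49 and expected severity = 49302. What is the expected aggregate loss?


E[S] = E[N] * E[X]
= 49 * 49302
= 2.4158e+06


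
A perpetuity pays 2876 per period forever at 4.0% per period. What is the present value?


PV = PMT / i
= 2876 / 0.04
= 71900.0


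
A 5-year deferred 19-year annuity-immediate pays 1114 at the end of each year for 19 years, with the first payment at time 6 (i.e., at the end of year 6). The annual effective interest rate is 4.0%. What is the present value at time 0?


PV at time 5 of the 19-year annuity-immediate:
a_n = 1114 * (1-(1+0.04)^(-19))/0.04 = 14631.2085
Discount back 5 years to time 0:
PV = 14631.2085 * (1+0.04)^(-5)
= 14631.2085 * 0.821927
= 12025.7869


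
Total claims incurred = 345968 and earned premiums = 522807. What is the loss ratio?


Loss ratio = claims / premiums
= 345968 / 522807
= 0.6618


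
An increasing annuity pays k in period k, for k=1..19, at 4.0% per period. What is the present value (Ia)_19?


(Ia)_n = sum_{k=1}^{n} k * v^k, v = 1/(1+i)
v = 0.961538
Sum computed term by term:
(Ia)_19 = 116.0273


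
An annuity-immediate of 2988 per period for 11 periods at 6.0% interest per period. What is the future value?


FV = PMT * ((1+i)^n - 1) / i
= 2988 * ((1.06)^11 - 1) / 0.06
= 2988 * (1.898299 - 1) / 0.06
= 44735.2682


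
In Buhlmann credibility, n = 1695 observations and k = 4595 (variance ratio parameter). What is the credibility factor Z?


Z = n / (n + k)
= 1695 / (1695 + 4595)
= 1695 / 6290
= 0.2695


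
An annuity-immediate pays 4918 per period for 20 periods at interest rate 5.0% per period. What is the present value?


PV = PMT * (1 - (1+i)^(-n)) / i
= 4918 * (1 - (1+0.05)^(-20)) / 0.05
= 4918 * (1 - 0.376889) / 0.05
= 4918 * 12.46221
= 61289.1505


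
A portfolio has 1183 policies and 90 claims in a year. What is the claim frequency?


frequency = claims / policies
= 90 / 1183
= 0.0761


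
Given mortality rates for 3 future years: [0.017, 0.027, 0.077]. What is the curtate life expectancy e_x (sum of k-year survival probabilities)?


e_x = sum_{k=1}^{n} k_p_x
k_p_x values:
  1_p_x = 0.983
  2_p_x = 0.956459
  3_p_x = 0.882812
e_x = 2.8223


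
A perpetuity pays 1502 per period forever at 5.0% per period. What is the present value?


PV = PMT / i
= 1502 / 0.05
= 30040.0


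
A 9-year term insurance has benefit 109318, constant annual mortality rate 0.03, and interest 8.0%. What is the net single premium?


NSP = benefit * sum_{k=0}^{n-1} k_p_x * q * v^(k+1)
With constant q=0.03, v=0.925926
Sum = 0.169008
NSP = 109318 * 0.169008
= 18475.5926


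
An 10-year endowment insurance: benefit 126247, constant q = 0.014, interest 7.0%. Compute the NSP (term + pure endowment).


Term component = 11751.4774
Pure endowment = 10_p_x * v^10 * benefit = 0.868499 * 0.508349 * 126247 = 55738.1358
NSP = 67489.6132


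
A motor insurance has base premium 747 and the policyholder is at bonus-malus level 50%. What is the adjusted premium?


adjusted = base * BM_level / 100
= 747 * 50 / 100
= 747 * 0.5
= 373.5


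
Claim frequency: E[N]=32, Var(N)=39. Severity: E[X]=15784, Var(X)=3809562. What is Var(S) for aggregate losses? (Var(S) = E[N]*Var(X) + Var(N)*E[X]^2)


Var(S) = E[N]*Var(X) + Var(N)*E[X]^2
= 32*3809562 + 39*15784^2
= 121905984 + 9716251584
= 9.8382e+09


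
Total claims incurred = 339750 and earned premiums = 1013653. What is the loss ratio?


Loss ratio = claims / premiums
= 339750 / 1013653
= 0.3352


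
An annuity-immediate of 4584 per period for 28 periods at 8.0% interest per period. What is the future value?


FV = PMT * ((1+i)^n - 1) / i
= 4584 * ((1.08)^28 - 1) / 0.08
= 4584 * (8.627106 - 1) / 0.08
= 437033.1959


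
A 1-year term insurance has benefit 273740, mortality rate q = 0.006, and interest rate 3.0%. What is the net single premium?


NSP = benefit * q * v
v = 1/(1+i) = 0.970874
NSP = 273740 * 0.006 * 0.970874
= 1594.6019


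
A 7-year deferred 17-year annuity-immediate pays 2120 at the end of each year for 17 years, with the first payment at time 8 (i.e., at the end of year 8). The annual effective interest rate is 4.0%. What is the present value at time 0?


PV at time 7 of the 17-year annuity-immediate:
a_n = 2120 * (1-(1+0.04)^(-17))/0.04 = 25791.218
Discount back 7 years to time 0:
PV = 25791.218 * (1+0.04)^(-7)
= 25791.218 * 0.759918
= 19599.206


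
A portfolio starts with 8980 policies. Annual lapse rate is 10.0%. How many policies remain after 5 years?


remaining = initial * (1 - lapse)^years
= 8980 * (1 - 0.1)^5
= 8980 * 0.59049
= 5302.6002


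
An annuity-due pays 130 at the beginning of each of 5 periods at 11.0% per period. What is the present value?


PV_due = PMT * (1-(1+i)^(-n))/i * (1+i)
PV_immediate = 480.4666
PV_due = 480.4666 * 1.11
= 533.3179


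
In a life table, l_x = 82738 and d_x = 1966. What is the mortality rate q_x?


q_x = d_x / l_x
= 1966 / 82738
= 0.0238


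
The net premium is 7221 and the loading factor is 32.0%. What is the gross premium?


Gross = net * (1 + loading)
= 7221 * (1 + 0.32)
= 7221 * 1.32
= 9531.72


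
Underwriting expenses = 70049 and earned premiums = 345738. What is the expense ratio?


Expense ratio = expenses / premiums
= 70049 / 345738
= 0.2026


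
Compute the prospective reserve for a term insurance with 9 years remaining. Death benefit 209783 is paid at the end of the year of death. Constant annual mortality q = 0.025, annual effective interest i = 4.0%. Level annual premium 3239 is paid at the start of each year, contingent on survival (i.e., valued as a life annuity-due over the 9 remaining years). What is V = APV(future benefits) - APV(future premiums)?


v = 1/(1+i) = 0.961538
APV(future benefits) per unit = sum_{k=0}^{8} k_p_x * q * v^(k+1) = 0.169452
APV(future benefits) = 209783 * 0.169452 = 35548.1726
Life annuity-due factor ä_{x:9} = sum_{k=0}^{8} k_p_x * v^k = 7.049208
APV(future premiums) = 3239 * 7.049208 = 22832.3844
V = 35548.1726 - 22832.3844
= 12715.7882


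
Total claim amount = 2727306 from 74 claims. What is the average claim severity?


severity = total / number
= 2727306 / 74
= 36855.4865


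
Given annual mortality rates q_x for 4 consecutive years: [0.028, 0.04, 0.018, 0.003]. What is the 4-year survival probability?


p_k = 1 - q_k for each year
Survival = product of (1 - q_k)
= 0.972 * 0.96 * 0.982 * 0.997
= 0.9136


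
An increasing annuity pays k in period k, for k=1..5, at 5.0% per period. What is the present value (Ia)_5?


(Ia)_n = sum_{k=1}^{n} k * v^k, v = 1/(1+i)
v = 0.952381
Sum computed term by term:
(Ia)_5 = 12.5664


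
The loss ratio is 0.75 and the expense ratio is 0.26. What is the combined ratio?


Combined ratio = loss ratio + expense ratio
= 0.75 + 0.26
= 1.01


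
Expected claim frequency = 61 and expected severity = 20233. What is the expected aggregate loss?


E[S] = E[N] * E[X]
= 61 * 20233
= 1.2342e+06


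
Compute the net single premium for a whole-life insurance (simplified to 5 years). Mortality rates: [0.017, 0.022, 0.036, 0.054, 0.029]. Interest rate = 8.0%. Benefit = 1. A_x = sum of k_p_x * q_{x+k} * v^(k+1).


v = 0.925926
Year 0: k_p_x=1.0, q=0.017, term=0.015741
Year 1: k_p_x=0.983, q=0.022, term=0.018541
Year 2: k_p_x=0.961374, q=0.036, term=0.027474
Year 3: k_p_x=0.926765, q=0.054, term=0.036785
Year 4: k_p_x=0.876719, q=0.029, term=0.017304
A_x = 0.1158


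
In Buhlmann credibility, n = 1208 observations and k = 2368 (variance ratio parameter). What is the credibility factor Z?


Z = n / (n + k)
= 1208 / (1208 + 2368)
= 1208 / 3576
= 0.3378


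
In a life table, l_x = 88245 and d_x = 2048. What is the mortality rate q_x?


q_x = d_x / l_x
= 2048 / 88245
= 0.0232


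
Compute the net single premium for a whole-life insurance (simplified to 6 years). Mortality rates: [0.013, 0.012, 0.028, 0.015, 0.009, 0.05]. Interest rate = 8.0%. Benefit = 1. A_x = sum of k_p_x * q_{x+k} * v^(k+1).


v = 0.925926
Year 0: k_p_x=1.0, q=0.013, term=0.012037
Year 1: k_p_x=0.987, q=0.012, term=0.010154
Year 2: k_p_x=0.975156, q=0.028, term=0.021675
Year 3: k_p_x=0.947852, q=0.015, term=0.01045
Year 4: k_p_x=0.933634, q=0.009, term=0.005719
Year 5: k_p_x=0.925231, q=0.05, term=0.029153
A_x = 0.0892


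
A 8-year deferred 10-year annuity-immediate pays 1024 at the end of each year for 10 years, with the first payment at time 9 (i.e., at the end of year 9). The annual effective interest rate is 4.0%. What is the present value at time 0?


PV at time 8 of the 10-year annuity-immediate:
a_n = 1024 * (1-(1+0.04)^(-10))/0.04 = 8305.5573
Discount back 8 years to time 0:
PV = 8305.5573 * (1+0.04)^(-8)
= 8305.5573 * 0.73069
= 6068.7894


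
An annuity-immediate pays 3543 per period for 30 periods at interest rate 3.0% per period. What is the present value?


PV = PMT * (1 - (1+i)^(-n)) / i
= 3543 * (1 - (1+0.03)^(-30)) / 0.03
= 3543 * (1 - 0.411987) / 0.03
= 3543 * 19.600441
= 69444.3637


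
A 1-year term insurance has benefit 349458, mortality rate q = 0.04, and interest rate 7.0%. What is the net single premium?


NSP = benefit * q * v
v = 1/(1+i) = 0.934579
NSP = 349458 * 0.04 * 0.934579
= 13063.8505


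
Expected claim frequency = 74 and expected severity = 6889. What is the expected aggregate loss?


E[S] = E[N] * E[X]
= 74 * 6889
= 509786


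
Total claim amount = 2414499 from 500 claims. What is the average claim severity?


severity = total / number
= 2414499 / 500
= 4828.998


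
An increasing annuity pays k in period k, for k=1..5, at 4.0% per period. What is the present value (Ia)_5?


(Ia)_n = sum_{k=1}^{n} k * v^k, v = 1/(1+i)
v = 0.961538
Sum computed term by term:
(Ia)_5 = 13.0065


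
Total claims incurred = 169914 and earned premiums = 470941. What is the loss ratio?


Loss ratio = claims / premiums
= 169914 / 470941
= 0.3608


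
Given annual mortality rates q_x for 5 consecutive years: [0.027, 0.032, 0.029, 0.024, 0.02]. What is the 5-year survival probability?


p_k = 1 - q_k for each year
Survival = product of (1 - q_k)
= 0.973 * 0.968 * 0.971 * 0.976 * 0.98
= 0.8747


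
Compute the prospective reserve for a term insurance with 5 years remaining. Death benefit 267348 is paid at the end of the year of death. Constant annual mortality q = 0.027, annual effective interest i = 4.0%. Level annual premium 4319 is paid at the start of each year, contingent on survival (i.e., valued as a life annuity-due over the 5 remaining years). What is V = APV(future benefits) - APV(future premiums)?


v = 1/(1+i) = 0.961538
APV(future benefits) per unit = sum_{k=0}^{4} k_p_x * q * v^(k+1) = 0.114126
APV(future benefits) = 267348 * 0.114126 = 30511.2777
Life annuity-due factor ä_{x:5} = sum_{k=0}^{4} k_p_x * v^k = 4.395953
APV(future premiums) = 4319 * 4.395953 = 18986.1206
V = 30511.2777 - 18986.1206
= 11525.1571


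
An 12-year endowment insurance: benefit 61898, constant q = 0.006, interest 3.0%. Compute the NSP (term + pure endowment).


Term component = 3584.7801
Pure endowment = 12_p_x * v^12 * benefit = 0.930329 * 0.70138 * 61898 = 40389.3192
NSP = 43974.0993


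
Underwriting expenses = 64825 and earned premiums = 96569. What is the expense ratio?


Expense ratio = expenses / premiums
= 64825 / 96569
= 0.6713


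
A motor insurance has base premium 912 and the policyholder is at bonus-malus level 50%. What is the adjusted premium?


adjusted = base * BM_level / 100
= 912 * 50 / 100
= 912 * 0.5
= 456.0


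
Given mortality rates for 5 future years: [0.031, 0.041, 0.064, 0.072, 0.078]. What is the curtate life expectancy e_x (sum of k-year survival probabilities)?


e_x = sum_{k=1}^{n} k_p_x
k_p_x values:
  1_p_x = 0.969
  2_p_x = 0.929271
  3_p_x = 0.869798
  4_p_x = 0.807172
  5_p_x = 0.744213
e_x = 4.3195


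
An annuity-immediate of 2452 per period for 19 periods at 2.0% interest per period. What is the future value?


FV = PMT * ((1+i)^n - 1) / i
= 2452 * ((1.02)^19 - 1) / 0.02
= 2452 * (1.456811 - 1) / 0.02
= 56005.0498


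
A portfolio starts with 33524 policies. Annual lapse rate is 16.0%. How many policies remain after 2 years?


remaining = initial * (1 - lapse)^years
= 33524 * (1 - 0.16)^2
= 33524 * 0.7056
= 23654.5344


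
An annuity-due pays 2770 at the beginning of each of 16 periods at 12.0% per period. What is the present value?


PV_due = PMT * (1-(1+i)^(-n))/i * (1+i)
PV_immediate = 19317.9416
PV_due = 19317.9416 * 1.12
= 21636.0946


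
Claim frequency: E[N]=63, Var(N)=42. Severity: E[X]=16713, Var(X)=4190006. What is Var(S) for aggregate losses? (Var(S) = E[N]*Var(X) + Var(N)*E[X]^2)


Var(S) = E[N]*Var(X) + Var(N)*E[X]^2
= 63*4190006 + 42*16713^2
= 263970378 + 11731623498
= 1.1996e+10


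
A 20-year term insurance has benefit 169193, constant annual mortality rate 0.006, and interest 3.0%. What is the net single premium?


NSP = benefit * sum_{k=0}^{n-1} k_p_x * q * v^(k+1)
With constant q=0.006, v=0.970874
Sum = 0.084852
NSP = 169193 * 0.084852
= 14356.3396


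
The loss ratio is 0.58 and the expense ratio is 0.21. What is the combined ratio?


Combined ratio = loss ratio + expense ratio
= 0.58 + 0.21
= 0.79


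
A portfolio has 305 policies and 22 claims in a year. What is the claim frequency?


frequency = claims / policies
= 22 / 305
= 0.0721


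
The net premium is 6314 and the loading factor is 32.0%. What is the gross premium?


Gross = net * (1 + loading)
= 6314 * (1 + 0.32)
= 6314 * 1.32
= 8334.48


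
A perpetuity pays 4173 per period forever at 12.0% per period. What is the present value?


PV = PMT / i
= 4173 / 0.12
= 34775.0


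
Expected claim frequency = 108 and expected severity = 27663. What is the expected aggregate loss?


E[S] = E[N] * E[X]
= 108 * 27663
= 2.9876e+06


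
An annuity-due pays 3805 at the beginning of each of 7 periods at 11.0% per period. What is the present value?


PV_due = PMT * (1-(1+i)^(-n))/i * (1+i)
PV_immediate = 17929.9068
PV_due = 17929.9068 * 1.11
= 19902.1965


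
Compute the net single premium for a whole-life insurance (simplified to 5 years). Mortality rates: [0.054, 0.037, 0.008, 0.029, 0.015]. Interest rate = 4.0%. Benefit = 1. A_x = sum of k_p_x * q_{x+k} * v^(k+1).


v = 0.961538
Year 0: k_p_x=1.0, q=0.054, term=0.051923
Year 1: k_p_x=0.946, q=0.037, term=0.032361
Year 2: k_p_x=0.910998, q=0.008, term=0.006479
Year 3: k_p_x=0.90371, q=0.029, term=0.022402
Year 4: k_p_x=0.877502, q=0.015, term=0.010819
A_x = 0.124


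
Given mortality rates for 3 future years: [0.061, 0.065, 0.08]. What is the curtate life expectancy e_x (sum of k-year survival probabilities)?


e_x = sum_{k=1}^{n} k_p_x
k_p_x values:
  1_p_x = 0.939
  2_p_x = 0.877965
  3_p_x = 0.807728
e_x = 2.6247


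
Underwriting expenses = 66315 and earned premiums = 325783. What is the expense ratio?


Expense ratio = expenses / premiums
= 66315 / 325783
= 0.2036


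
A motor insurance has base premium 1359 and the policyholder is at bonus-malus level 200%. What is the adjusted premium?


adjusted = base * BM_level / 100
= 1359 * 200 / 100
= 1359 * 2.0
= 2718.0


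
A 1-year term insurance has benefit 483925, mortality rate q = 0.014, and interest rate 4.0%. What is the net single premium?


NSP = benefit * q * v
v = 1/(1+i) = 0.961538
NSP = 483925 * 0.014 * 0.961538
= 6514.375


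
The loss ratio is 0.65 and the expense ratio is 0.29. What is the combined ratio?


Combined ratio = loss ratio + expense ratio
= 0.65 + 0.29
= 0.94


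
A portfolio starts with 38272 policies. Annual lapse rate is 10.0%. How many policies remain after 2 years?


remaining = initial * (1 - lapse)^years
= 38272 * (1 - 0.1)^2
= 38272 * 0.81
= 31000.32


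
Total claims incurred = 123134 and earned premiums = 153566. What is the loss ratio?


Loss ratio = claims / premiums
= 123134 / 153566
= 0.8018


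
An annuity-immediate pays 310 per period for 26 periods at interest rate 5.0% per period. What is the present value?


PV = PMT * (1 - (1+i)^(-n)) / i
= 310 * (1 - (1+0.05)^(-26)) / 0.05
= 310 * (1 - 0.281241) / 0.05
= 310 * 14.375185
= 4456.3074


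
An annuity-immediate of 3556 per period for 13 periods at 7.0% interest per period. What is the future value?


FV = PMT * ((1+i)^n - 1) / i
= 3556 * ((1.07)^13 - 1) / 0.07
= 3556 * (2.409845 - 1) / 0.07
= 71620.126


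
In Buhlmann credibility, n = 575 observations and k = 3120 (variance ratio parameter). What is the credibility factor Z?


Z = n / (n + k)
= 575 / (575 + 3120)
= 575 / 3695
= 0.1556
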